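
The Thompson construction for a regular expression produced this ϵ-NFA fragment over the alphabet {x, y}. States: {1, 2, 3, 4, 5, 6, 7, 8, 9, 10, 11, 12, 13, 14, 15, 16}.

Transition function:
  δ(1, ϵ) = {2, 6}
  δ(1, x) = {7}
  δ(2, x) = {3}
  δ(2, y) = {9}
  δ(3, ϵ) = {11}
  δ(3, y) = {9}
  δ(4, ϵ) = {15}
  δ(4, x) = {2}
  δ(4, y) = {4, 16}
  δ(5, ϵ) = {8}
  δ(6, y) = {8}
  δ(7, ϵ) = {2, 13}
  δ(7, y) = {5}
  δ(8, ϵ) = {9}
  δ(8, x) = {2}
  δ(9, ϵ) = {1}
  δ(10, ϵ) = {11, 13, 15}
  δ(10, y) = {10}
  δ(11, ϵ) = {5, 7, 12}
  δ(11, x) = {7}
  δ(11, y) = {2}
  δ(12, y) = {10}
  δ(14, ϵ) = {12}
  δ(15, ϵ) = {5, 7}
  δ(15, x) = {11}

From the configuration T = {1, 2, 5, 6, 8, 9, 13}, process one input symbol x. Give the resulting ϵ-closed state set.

{1, 2, 3, 5, 6, 7, 8, 9, 11, 12, 13}

1 on x → {7}.
2 on x → {3}.
8 on x → {2}.
No x-transition from 5, 6, 9, 13.
Union after reading x: {2, 3, 7}.
Now take the ϵ-closure:
From 3 via ϵ: add 11.
From 7 via ϵ: add 13.
From 11 via ϵ: add 5, 12.
From 5 via ϵ: add 8.
From 8 via ϵ: add 9.
From 9 via ϵ: add 1.
From 1 via ϵ: add 6.
No new states can be added; the closed set is {1, 2, 3, 5, 6, 7, 8, 9, 11, 12, 13}.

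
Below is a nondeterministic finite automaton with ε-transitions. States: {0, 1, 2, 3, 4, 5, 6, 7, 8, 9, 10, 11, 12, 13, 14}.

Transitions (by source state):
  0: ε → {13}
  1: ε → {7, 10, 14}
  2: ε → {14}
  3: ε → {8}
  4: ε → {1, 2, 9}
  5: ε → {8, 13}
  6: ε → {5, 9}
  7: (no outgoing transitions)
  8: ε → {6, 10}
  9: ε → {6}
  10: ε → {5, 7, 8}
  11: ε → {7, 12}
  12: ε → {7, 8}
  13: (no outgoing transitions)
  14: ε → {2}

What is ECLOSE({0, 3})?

{0, 3, 5, 6, 7, 8, 9, 10, 13}

Start with {0, 3}.
From 0 via ε: add 13.
From 3 via ε: add 8.
From 8 via ε: add 6, 10.
From 6 via ε: add 5, 9.
From 10 via ε: add 7.
No new states can be added; the closed set is {0, 3, 5, 6, 7, 8, 9, 10, 13}.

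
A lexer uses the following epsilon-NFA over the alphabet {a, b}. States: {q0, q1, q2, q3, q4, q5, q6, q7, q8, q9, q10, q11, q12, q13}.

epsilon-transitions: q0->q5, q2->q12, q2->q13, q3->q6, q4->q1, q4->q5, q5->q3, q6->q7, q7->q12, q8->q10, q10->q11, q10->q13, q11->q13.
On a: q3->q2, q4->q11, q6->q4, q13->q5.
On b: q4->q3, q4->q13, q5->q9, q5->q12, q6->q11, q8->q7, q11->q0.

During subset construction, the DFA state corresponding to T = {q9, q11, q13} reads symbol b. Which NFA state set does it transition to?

q11 on b → {q0}.
No b-transition from q9, q13.
Union after reading b: {q0}.
Now take the epsilon-closure:
From q0 via epsilon: add q5.
From q5 via epsilon: add q3.
From q3 via epsilon: add q6.
From q6 via epsilon: add q7.
From q7 via epsilon: add q12.
No new states can be added; the closed set is {q0, q3, q5, q6, q7, q12}.

{q0, q3, q5, q6, q7, q12}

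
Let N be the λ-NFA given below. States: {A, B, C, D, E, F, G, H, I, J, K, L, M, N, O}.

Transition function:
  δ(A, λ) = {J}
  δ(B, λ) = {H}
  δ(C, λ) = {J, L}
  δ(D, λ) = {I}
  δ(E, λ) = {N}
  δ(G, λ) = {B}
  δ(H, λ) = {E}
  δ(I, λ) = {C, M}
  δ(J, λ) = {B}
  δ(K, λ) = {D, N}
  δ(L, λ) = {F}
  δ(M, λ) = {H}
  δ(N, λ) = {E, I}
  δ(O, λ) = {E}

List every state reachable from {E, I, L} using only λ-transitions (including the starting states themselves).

Start with {E, I, L}.
From E via λ: add N.
From I via λ: add C, M.
From L via λ: add F.
From C via λ: add J.
From M via λ: add H.
From J via λ: add B.
No new states can be added; the closed set is {B, C, E, F, H, I, J, L, M, N}.

{B, C, E, F, H, I, J, L, M, N}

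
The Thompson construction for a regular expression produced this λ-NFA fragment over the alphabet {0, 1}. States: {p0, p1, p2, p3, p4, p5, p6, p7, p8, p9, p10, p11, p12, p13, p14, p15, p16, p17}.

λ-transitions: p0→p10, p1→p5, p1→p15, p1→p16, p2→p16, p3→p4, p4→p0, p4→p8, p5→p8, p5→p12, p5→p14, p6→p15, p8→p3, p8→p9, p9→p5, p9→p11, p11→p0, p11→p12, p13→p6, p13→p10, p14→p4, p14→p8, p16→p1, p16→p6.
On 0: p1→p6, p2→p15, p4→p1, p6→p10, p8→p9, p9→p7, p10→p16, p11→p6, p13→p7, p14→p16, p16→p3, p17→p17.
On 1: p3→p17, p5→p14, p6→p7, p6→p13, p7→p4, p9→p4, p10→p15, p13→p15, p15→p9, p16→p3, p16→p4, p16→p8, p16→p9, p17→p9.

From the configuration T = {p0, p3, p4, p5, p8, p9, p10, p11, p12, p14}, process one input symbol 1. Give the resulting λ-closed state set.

{p0, p3, p4, p5, p8, p9, p10, p11, p12, p14, p15, p17}

p3 on 1 → {p17}.
p5 on 1 → {p14}.
p9 on 1 → {p4}.
p10 on 1 → {p15}.
No 1-transition from p0, p4, p8, p11, p12, p14.
Union after reading 1: {p4, p14, p15, p17}.
Now take the λ-closure:
From p4 via λ: add p0, p8.
From p0 via λ: add p10.
From p8 via λ: add p3, p9.
From p9 via λ: add p5, p11.
From p5 via λ: add p12.
No new states can be added; the closed set is {p0, p3, p4, p5, p8, p9, p10, p11, p12, p14, p15, p17}.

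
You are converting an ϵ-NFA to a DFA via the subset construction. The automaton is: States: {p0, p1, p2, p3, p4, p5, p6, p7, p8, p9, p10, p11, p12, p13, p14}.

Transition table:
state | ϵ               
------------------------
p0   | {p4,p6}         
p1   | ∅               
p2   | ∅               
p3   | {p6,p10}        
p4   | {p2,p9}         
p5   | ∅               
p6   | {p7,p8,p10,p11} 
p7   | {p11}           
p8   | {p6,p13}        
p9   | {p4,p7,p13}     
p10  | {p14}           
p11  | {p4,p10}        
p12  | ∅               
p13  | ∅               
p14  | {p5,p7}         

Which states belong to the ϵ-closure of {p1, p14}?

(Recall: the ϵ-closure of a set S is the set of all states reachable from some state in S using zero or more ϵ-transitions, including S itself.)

Start with {p1, p14}.
From p14 via ϵ: add p5, p7.
From p7 via ϵ: add p11.
From p11 via ϵ: add p4, p10.
From p4 via ϵ: add p2, p9.
From p9 via ϵ: add p13.
No new states can be added; the closed set is {p1, p2, p4, p5, p7, p9, p10, p11, p13, p14}.

{p1, p2, p4, p5, p7, p9, p10, p11, p13, p14}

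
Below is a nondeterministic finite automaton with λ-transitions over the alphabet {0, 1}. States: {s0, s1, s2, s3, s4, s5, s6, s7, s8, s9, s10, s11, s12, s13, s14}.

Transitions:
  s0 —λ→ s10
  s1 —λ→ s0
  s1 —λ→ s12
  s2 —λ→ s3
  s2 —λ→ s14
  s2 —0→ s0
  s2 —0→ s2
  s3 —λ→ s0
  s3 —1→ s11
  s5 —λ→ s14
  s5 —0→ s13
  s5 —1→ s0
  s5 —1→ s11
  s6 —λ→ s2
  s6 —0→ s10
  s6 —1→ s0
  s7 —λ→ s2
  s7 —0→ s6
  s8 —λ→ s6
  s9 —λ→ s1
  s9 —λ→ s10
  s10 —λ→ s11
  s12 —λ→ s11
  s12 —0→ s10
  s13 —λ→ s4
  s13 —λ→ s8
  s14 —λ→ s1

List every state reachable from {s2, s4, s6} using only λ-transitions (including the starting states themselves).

{s0, s1, s2, s3, s4, s6, s10, s11, s12, s14}

Start with {s2, s4, s6}.
From s2 via λ: add s3, s14.
From s3 via λ: add s0.
From s14 via λ: add s1.
From s0 via λ: add s10.
From s1 via λ: add s12.
From s10 via λ: add s11.
No new states can be added; the closed set is {s0, s1, s2, s3, s4, s6, s10, s11, s12, s14}.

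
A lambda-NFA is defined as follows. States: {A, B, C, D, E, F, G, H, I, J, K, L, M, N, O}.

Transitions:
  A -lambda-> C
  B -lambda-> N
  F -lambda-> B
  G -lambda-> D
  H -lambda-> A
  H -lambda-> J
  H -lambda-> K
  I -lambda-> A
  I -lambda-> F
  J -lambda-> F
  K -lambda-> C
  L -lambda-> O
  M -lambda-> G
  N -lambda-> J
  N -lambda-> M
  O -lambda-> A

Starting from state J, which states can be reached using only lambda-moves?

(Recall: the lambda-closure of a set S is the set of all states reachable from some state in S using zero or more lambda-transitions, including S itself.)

{B, D, F, G, J, M, N}

Start with {J}.
From J via lambda: add F.
From F via lambda: add B.
From B via lambda: add N.
From N via lambda: add M.
From M via lambda: add G.
From G via lambda: add D.
No new states can be added; the closed set is {B, D, F, G, J, M, N}.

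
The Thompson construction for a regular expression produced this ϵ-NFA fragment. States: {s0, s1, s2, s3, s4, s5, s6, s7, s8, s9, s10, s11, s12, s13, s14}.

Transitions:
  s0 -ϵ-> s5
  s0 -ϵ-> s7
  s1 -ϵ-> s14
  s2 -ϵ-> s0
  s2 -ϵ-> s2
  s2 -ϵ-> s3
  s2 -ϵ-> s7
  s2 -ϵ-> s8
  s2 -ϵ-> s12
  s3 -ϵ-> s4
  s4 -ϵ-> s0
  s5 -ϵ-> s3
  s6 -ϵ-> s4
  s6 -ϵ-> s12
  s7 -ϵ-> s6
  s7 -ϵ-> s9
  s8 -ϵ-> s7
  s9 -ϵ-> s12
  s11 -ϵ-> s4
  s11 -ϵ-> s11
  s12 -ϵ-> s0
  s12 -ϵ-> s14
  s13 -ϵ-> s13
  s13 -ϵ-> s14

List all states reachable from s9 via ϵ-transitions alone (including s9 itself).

Start with {s9}.
From s9 via ϵ: add s12.
From s12 via ϵ: add s0, s14.
From s0 via ϵ: add s5, s7.
From s5 via ϵ: add s3.
From s7 via ϵ: add s6.
From s3 via ϵ: add s4.
No new states can be added; the closed set is {s0, s3, s4, s5, s6, s7, s9, s12, s14}.

{s0, s3, s4, s5, s6, s7, s9, s12, s14}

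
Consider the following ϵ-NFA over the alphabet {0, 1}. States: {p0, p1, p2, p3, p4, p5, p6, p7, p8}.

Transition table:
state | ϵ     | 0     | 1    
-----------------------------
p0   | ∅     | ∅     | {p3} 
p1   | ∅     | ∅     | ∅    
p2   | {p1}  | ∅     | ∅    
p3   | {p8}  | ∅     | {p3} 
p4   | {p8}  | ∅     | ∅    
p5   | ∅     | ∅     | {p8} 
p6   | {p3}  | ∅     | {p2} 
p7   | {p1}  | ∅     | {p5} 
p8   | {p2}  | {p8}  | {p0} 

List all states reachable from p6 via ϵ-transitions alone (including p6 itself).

{p1, p2, p3, p6, p8}

Start with {p6}.
From p6 via ϵ: add p3.
From p3 via ϵ: add p8.
From p8 via ϵ: add p2.
From p2 via ϵ: add p1.
No new states can be added; the closed set is {p1, p2, p3, p6, p8}.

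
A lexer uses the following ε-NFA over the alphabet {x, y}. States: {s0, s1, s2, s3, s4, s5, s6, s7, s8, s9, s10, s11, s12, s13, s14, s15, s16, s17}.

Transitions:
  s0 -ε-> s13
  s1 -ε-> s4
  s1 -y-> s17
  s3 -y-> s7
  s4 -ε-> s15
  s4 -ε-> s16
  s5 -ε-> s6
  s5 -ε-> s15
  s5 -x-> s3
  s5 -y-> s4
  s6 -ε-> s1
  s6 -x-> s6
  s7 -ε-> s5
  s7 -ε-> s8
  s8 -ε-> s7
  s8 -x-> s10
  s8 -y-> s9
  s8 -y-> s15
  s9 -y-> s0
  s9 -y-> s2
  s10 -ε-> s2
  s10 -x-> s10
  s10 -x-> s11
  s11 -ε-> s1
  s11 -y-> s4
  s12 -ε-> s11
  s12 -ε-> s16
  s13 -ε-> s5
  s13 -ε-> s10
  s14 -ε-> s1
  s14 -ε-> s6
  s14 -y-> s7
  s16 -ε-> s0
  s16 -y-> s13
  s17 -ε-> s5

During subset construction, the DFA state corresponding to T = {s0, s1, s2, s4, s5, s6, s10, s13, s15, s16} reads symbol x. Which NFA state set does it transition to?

s5 on x → {s3}.
s6 on x → {s6}.
s10 on x → {s10, s11}.
No x-transition from s0, s1, s2, s4, s13, s15, s16.
Union after reading x: {s3, s6, s10, s11}.
Now take the ε-closure:
From s6 via ε: add s1.
From s10 via ε: add s2.
From s1 via ε: add s4.
From s4 via ε: add s15, s16.
From s16 via ε: add s0.
From s0 via ε: add s13.
From s13 via ε: add s5.
No new states can be added; the closed set is {s0, s1, s2, s3, s4, s5, s6, s10, s11, s13, s15, s16}.

{s0, s1, s2, s3, s4, s5, s6, s10, s11, s13, s15, s16}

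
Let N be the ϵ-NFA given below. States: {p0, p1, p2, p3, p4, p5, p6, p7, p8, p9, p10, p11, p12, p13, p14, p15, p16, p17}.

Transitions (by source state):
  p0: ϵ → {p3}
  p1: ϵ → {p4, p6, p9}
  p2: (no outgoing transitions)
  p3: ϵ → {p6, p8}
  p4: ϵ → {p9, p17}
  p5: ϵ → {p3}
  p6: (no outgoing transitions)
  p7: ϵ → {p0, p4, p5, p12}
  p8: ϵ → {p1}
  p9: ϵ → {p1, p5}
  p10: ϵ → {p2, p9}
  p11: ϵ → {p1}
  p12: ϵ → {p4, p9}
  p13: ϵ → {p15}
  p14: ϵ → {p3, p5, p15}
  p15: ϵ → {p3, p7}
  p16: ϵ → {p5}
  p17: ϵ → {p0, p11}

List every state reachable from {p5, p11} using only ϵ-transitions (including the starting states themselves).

{p0, p1, p3, p4, p5, p6, p8, p9, p11, p17}

Start with {p5, p11}.
From p5 via ϵ: add p3.
From p11 via ϵ: add p1.
From p1 via ϵ: add p4, p6, p9.
From p3 via ϵ: add p8.
From p4 via ϵ: add p17.
From p17 via ϵ: add p0.
No new states can be added; the closed set is {p0, p1, p3, p4, p5, p6, p8, p9, p11, p17}.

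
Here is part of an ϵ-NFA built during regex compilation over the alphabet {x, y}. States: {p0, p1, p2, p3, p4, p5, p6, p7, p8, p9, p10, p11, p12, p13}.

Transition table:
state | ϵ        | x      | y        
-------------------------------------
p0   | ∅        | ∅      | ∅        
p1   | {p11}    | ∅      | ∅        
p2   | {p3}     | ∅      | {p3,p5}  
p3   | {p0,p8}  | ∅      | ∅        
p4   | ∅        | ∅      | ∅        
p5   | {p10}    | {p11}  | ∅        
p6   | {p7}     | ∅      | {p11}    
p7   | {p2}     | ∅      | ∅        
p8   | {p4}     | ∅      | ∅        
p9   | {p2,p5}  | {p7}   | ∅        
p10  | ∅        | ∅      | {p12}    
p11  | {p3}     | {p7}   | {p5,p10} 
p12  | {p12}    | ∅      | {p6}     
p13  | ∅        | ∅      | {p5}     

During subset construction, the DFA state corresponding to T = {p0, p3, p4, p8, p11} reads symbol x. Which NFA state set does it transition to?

{p0, p2, p3, p4, p7, p8}

p11 on x → {p7}.
No x-transition from p0, p3, p4, p8.
Union after reading x: {p7}.
Now take the ϵ-closure:
From p7 via ϵ: add p2.
From p2 via ϵ: add p3.
From p3 via ϵ: add p0, p8.
From p8 via ϵ: add p4.
No new states can be added; the closed set is {p0, p2, p3, p4, p7, p8}.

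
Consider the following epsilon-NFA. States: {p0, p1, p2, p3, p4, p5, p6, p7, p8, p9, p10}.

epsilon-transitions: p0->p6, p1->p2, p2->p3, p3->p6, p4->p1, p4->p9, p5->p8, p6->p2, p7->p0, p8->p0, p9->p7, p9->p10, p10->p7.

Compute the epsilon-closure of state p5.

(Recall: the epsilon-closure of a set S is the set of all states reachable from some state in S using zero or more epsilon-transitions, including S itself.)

{p0, p2, p3, p5, p6, p8}

Start with {p5}.
From p5 via epsilon: add p8.
From p8 via epsilon: add p0.
From p0 via epsilon: add p6.
From p6 via epsilon: add p2.
From p2 via epsilon: add p3.
No new states can be added; the closed set is {p0, p2, p3, p5, p6, p8}.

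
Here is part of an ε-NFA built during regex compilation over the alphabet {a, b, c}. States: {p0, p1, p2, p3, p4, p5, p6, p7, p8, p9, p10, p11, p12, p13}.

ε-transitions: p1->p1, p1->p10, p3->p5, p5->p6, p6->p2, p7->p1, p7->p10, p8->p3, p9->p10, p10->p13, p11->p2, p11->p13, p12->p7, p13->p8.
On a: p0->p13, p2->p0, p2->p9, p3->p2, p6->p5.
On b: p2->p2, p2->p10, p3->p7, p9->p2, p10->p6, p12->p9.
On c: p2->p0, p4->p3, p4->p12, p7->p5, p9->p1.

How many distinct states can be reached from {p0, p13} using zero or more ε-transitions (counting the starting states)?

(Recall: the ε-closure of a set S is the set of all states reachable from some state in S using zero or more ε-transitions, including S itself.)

7

Start with {p0, p13}.
From p13 via ε: add p8.
From p8 via ε: add p3.
From p3 via ε: add p5.
From p5 via ε: add p6.
From p6 via ε: add p2.
ε-closure = {p0, p2, p3, p5, p6, p8, p13}, which has 7 states.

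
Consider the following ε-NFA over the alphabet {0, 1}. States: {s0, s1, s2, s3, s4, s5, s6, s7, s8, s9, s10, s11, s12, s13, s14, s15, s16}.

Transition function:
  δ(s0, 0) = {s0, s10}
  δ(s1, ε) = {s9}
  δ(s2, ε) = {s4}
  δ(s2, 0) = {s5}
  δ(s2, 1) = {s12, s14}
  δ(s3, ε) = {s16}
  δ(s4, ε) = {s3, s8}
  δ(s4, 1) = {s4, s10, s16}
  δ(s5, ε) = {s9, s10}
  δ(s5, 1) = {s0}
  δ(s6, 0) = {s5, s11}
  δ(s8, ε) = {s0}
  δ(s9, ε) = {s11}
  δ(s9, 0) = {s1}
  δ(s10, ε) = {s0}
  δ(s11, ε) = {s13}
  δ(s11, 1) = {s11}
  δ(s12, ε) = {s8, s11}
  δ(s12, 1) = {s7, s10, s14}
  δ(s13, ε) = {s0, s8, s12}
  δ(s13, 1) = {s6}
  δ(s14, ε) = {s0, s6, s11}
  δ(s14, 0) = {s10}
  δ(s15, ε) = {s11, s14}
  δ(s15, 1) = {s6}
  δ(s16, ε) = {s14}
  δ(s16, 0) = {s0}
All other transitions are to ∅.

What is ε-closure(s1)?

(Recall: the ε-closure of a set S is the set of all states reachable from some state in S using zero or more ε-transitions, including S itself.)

{s0, s1, s8, s9, s11, s12, s13}

Start with {s1}.
From s1 via ε: add s9.
From s9 via ε: add s11.
From s11 via ε: add s13.
From s13 via ε: add s0, s8, s12.
No new states can be added; the closed set is {s0, s1, s8, s9, s11, s12, s13}.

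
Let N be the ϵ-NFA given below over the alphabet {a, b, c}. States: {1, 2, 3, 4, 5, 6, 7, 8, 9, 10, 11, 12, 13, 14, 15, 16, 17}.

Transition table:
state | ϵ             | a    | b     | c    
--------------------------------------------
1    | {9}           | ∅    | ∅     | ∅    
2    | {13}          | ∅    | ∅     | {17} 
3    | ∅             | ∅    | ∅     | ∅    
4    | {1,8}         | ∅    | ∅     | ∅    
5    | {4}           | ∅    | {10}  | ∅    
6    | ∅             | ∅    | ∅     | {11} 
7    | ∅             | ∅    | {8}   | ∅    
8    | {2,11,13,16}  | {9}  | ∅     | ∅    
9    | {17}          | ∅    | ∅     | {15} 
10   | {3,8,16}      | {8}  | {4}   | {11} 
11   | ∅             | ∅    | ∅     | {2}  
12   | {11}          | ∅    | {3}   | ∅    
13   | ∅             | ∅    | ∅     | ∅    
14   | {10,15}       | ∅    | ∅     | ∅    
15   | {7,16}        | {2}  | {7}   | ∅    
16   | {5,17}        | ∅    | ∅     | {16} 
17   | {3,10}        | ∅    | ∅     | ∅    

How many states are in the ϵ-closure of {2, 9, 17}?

12

Start with {2, 9, 17}.
From 2 via ϵ: add 13.
From 17 via ϵ: add 3, 10.
From 10 via ϵ: add 8, 16.
From 8 via ϵ: add 11.
From 16 via ϵ: add 5.
From 5 via ϵ: add 4.
From 4 via ϵ: add 1.
ϵ-closure = {1, 2, 3, 4, 5, 8, 9, 10, 11, 13, 16, 17}, which has 12 states.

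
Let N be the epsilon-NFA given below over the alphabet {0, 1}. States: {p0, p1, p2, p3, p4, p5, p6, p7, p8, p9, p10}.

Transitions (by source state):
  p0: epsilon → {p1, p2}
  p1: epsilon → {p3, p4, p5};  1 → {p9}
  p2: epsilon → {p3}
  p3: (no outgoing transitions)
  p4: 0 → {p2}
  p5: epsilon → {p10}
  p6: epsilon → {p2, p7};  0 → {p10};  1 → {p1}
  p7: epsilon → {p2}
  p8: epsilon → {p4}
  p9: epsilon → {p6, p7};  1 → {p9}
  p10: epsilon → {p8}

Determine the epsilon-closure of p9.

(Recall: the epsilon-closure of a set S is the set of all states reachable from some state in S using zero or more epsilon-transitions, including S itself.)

{p2, p3, p6, p7, p9}

Start with {p9}.
From p9 via epsilon: add p6, p7.
From p6 via epsilon: add p2.
From p2 via epsilon: add p3.
No new states can be added; the closed set is {p2, p3, p6, p7, p9}.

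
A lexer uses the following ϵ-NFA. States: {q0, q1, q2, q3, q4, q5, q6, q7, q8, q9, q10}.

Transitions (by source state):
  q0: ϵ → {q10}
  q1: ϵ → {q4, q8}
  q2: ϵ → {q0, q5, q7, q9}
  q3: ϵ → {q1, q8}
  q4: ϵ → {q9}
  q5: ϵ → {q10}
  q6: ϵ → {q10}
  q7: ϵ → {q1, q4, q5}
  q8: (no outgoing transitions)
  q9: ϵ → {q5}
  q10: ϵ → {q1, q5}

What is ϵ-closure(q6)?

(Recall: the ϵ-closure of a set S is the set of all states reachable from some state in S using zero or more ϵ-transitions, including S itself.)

Start with {q6}.
From q6 via ϵ: add q10.
From q10 via ϵ: add q1, q5.
From q1 via ϵ: add q4, q8.
From q4 via ϵ: add q9.
No new states can be added; the closed set is {q1, q4, q5, q6, q8, q9, q10}.

{q1, q4, q5, q6, q8, q9, q10}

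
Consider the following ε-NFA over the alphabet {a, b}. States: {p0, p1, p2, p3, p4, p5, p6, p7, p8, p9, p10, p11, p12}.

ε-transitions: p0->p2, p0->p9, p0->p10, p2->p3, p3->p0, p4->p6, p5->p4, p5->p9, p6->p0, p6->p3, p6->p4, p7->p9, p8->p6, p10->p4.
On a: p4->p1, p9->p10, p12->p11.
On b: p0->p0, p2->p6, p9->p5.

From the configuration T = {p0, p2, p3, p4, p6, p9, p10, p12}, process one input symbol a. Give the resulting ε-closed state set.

{p0, p1, p2, p3, p4, p6, p9, p10, p11}

p4 on a → {p1}.
p9 on a → {p10}.
p12 on a → {p11}.
No a-transition from p0, p2, p3, p6, p10.
Union after reading a: {p1, p10, p11}.
Now take the ε-closure:
From p10 via ε: add p4.
From p4 via ε: add p6.
From p6 via ε: add p0, p3.
From p0 via ε: add p2, p9.
No new states can be added; the closed set is {p0, p1, p2, p3, p4, p6, p9, p10, p11}.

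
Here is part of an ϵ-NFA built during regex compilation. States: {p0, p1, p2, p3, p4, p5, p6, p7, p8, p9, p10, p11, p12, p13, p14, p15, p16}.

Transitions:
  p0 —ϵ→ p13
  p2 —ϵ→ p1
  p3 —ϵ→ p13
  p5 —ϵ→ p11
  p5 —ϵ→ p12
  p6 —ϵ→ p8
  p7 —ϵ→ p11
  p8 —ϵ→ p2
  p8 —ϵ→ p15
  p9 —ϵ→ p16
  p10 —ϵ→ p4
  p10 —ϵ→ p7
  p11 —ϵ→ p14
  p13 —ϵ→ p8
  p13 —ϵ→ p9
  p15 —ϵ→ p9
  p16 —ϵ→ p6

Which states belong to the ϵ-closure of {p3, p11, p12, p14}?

Start with {p3, p11, p12, p14}.
From p3 via ϵ: add p13.
From p13 via ϵ: add p8, p9.
From p8 via ϵ: add p2, p15.
From p9 via ϵ: add p16.
From p2 via ϵ: add p1.
From p16 via ϵ: add p6.
No new states can be added; the closed set is {p1, p2, p3, p6, p8, p9, p11, p12, p13, p14, p15, p16}.

{p1, p2, p3, p6, p8, p9, p11, p12, p13, p14, p15, p16}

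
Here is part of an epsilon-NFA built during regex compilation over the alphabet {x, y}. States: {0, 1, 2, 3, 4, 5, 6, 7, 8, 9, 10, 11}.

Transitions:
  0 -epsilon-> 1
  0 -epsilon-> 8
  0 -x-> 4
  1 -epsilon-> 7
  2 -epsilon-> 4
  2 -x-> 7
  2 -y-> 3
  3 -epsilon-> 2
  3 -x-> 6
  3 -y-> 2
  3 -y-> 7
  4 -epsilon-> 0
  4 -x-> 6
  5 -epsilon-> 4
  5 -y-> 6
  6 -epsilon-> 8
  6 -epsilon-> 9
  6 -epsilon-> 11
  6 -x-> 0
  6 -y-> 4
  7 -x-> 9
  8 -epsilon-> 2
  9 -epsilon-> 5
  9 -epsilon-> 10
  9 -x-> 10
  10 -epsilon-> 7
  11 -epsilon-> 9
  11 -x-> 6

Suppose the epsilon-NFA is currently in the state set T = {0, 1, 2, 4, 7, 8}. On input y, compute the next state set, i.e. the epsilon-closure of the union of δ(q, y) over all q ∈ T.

2 on y → {3}.
No y-transition from 0, 1, 4, 7, 8.
Union after reading y: {3}.
Now take the epsilon-closure:
From 3 via epsilon: add 2.
From 2 via epsilon: add 4.
From 4 via epsilon: add 0.
From 0 via epsilon: add 1, 8.
From 1 via epsilon: add 7.
No new states can be added; the closed set is {0, 1, 2, 3, 4, 7, 8}.

{0, 1, 2, 3, 4, 7, 8}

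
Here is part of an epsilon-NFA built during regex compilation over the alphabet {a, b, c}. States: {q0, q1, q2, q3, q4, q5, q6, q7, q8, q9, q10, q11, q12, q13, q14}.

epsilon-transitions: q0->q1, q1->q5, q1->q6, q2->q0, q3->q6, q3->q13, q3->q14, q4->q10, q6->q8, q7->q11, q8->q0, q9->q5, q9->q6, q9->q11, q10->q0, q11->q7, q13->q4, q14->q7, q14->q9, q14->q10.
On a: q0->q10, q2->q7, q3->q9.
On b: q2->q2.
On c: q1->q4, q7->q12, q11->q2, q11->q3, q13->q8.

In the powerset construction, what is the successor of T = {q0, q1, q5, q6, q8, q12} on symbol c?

q1 on c → {q4}.
No c-transition from q0, q5, q6, q8, q12.
Union after reading c: {q4}.
Now take the epsilon-closure:
From q4 via epsilon: add q10.
From q10 via epsilon: add q0.
From q0 via epsilon: add q1.
From q1 via epsilon: add q5, q6.
From q6 via epsilon: add q8.
No new states can be added; the closed set is {q0, q1, q4, q5, q6, q8, q10}.

{q0, q1, q4, q5, q6, q8, q10}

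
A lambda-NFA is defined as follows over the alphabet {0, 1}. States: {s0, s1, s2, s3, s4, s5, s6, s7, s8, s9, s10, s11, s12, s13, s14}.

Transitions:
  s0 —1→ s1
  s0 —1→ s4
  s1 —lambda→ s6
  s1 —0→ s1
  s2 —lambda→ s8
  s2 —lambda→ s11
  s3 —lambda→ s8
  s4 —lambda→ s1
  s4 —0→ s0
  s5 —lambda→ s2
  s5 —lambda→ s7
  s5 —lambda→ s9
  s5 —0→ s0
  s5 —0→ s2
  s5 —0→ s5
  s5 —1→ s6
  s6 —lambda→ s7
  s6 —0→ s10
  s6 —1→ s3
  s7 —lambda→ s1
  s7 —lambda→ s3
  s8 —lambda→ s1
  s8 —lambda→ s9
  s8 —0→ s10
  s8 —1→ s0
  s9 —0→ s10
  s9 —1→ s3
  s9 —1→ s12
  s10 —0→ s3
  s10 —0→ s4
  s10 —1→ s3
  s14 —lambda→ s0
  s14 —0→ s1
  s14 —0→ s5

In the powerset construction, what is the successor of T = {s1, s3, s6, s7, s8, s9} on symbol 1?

s6 on 1 → {s3}.
s8 on 1 → {s0}.
s9 on 1 → {s3, s12}.
No 1-transition from s1, s3, s7.
Union after reading 1: {s0, s3, s12}.
Now take the lambda-closure:
From s3 via lambda: add s8.
From s8 via lambda: add s1, s9.
From s1 via lambda: add s6.
From s6 via lambda: add s7.
No new states can be added; the closed set is {s0, s1, s3, s6, s7, s8, s9, s12}.

{s0, s1, s3, s6, s7, s8, s9, s12}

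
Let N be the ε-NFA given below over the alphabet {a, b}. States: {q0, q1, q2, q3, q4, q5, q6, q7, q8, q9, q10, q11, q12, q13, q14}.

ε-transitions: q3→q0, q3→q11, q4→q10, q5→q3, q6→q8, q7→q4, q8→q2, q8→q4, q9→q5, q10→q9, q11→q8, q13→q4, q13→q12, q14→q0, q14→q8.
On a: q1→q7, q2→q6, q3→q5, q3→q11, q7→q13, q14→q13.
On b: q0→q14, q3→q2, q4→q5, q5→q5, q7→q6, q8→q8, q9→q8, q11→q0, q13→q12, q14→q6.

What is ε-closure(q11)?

{q0, q2, q3, q4, q5, q8, q9, q10, q11}

Start with {q11}.
From q11 via ε: add q8.
From q8 via ε: add q2, q4.
From q4 via ε: add q10.
From q10 via ε: add q9.
From q9 via ε: add q5.
From q5 via ε: add q3.
From q3 via ε: add q0.
No new states can be added; the closed set is {q0, q2, q3, q4, q5, q8, q9, q10, q11}.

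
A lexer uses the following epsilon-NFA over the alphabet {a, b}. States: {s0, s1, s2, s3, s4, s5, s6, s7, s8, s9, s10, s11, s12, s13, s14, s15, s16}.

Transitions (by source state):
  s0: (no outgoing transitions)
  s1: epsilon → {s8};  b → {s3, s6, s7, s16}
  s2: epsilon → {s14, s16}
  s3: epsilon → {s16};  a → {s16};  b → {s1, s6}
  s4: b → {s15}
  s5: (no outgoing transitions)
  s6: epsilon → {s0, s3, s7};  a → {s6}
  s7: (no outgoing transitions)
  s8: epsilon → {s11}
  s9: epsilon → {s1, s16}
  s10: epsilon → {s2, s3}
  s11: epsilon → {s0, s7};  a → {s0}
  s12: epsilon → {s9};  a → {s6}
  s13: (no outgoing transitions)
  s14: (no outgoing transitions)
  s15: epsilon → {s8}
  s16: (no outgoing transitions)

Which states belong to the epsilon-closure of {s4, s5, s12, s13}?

Start with {s4, s5, s12, s13}.
From s12 via epsilon: add s9.
From s9 via epsilon: add s1, s16.
From s1 via epsilon: add s8.
From s8 via epsilon: add s11.
From s11 via epsilon: add s0, s7.
No new states can be added; the closed set is {s0, s1, s4, s5, s7, s8, s9, s11, s12, s13, s16}.

{s0, s1, s4, s5, s7, s8, s9, s11, s12, s13, s16}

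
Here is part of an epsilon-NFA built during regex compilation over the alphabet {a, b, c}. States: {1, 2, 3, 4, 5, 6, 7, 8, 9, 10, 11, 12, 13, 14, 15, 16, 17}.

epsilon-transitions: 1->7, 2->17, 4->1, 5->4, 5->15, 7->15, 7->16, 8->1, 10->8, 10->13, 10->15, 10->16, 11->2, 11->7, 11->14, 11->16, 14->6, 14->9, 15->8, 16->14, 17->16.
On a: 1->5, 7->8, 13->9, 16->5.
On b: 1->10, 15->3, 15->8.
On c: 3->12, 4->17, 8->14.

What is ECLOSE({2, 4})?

Start with {2, 4}.
From 2 via epsilon: add 17.
From 4 via epsilon: add 1.
From 1 via epsilon: add 7.
From 17 via epsilon: add 16.
From 7 via epsilon: add 15.
From 16 via epsilon: add 14.
From 14 via epsilon: add 6, 9.
From 15 via epsilon: add 8.
No new states can be added; the closed set is {1, 2, 4, 6, 7, 8, 9, 14, 15, 16, 17}.

{1, 2, 4, 6, 7, 8, 9, 14, 15, 16, 17}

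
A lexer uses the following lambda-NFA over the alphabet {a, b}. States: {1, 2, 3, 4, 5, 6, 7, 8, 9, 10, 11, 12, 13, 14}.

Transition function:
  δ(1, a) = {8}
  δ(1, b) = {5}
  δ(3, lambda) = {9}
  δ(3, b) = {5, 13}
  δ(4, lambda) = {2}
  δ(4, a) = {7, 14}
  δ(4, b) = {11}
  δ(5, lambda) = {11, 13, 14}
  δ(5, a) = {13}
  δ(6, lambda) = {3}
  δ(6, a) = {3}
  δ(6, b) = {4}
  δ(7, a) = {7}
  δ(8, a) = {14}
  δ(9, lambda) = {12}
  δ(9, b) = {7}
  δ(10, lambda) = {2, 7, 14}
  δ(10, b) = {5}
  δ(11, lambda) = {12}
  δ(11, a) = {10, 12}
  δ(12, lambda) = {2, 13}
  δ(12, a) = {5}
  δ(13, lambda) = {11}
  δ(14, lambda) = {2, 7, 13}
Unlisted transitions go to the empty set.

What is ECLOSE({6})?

{2, 3, 6, 9, 11, 12, 13}

Start with {6}.
From 6 via lambda: add 3.
From 3 via lambda: add 9.
From 9 via lambda: add 12.
From 12 via lambda: add 2, 13.
From 13 via lambda: add 11.
No new states can be added; the closed set is {2, 3, 6, 9, 11, 12, 13}.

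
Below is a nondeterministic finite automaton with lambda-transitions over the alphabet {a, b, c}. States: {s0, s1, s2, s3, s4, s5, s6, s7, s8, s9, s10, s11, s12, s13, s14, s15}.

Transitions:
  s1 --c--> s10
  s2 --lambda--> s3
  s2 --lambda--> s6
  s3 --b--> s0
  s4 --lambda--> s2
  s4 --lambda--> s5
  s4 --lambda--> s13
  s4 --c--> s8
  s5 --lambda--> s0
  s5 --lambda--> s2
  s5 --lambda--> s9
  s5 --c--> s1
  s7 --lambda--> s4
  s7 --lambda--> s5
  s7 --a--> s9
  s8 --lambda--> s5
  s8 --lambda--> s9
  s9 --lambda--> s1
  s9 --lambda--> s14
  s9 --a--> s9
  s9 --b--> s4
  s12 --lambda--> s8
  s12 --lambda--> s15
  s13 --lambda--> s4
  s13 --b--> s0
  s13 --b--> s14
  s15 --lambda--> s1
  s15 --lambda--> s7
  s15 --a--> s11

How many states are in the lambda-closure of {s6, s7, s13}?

11

Start with {s6, s7, s13}.
From s7 via lambda: add s4, s5.
From s4 via lambda: add s2.
From s5 via lambda: add s0, s9.
From s2 via lambda: add s3.
From s9 via lambda: add s1, s14.
lambda-closure = {s0, s1, s2, s3, s4, s5, s6, s7, s9, s13, s14}, which has 11 states.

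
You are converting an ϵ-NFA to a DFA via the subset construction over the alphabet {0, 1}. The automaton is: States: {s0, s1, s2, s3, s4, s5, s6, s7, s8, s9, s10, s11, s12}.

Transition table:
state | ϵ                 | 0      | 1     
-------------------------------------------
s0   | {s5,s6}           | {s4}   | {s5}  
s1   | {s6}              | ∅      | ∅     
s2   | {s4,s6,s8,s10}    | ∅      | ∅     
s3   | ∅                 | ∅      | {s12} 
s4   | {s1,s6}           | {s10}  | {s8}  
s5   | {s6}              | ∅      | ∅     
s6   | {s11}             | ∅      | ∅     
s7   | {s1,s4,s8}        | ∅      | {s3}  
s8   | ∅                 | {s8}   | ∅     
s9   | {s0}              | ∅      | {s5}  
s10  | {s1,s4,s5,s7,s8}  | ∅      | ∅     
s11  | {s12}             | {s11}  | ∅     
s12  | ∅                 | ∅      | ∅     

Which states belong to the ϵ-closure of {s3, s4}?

{s1, s3, s4, s6, s11, s12}

Start with {s3, s4}.
From s4 via ϵ: add s1, s6.
From s6 via ϵ: add s11.
From s11 via ϵ: add s12.
No new states can be added; the closed set is {s1, s3, s4, s6, s11, s12}.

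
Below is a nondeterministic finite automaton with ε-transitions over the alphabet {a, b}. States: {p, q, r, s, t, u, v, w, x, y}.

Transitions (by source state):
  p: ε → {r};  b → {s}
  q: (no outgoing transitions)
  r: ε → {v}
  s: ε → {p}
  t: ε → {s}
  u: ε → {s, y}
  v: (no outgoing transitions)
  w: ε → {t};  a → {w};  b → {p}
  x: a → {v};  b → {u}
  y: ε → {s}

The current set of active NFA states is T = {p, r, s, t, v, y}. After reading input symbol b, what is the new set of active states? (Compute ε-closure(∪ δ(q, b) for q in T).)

p on b → {s}.
No b-transition from r, s, t, v, y.
Union after reading b: {s}.
Now take the ε-closure:
From s via ε: add p.
From p via ε: add r.
From r via ε: add v.
No new states can be added; the closed set is {p, r, s, v}.

{p, r, s, v}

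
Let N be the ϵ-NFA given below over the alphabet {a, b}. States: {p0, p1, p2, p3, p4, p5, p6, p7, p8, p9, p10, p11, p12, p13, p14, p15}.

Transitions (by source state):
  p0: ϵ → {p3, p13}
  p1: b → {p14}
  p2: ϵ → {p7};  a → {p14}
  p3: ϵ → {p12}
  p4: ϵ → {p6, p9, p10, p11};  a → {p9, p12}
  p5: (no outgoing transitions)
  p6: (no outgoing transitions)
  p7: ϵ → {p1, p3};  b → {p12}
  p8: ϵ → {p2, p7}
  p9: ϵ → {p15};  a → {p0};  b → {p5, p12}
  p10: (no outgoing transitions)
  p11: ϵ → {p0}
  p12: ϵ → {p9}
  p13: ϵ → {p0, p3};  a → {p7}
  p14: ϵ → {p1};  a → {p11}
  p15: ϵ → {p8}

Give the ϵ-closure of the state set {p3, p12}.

{p1, p2, p3, p7, p8, p9, p12, p15}

Start with {p3, p12}.
From p12 via ϵ: add p9.
From p9 via ϵ: add p15.
From p15 via ϵ: add p8.
From p8 via ϵ: add p2, p7.
From p7 via ϵ: add p1.
No new states can be added; the closed set is {p1, p2, p3, p7, p8, p9, p12, p15}.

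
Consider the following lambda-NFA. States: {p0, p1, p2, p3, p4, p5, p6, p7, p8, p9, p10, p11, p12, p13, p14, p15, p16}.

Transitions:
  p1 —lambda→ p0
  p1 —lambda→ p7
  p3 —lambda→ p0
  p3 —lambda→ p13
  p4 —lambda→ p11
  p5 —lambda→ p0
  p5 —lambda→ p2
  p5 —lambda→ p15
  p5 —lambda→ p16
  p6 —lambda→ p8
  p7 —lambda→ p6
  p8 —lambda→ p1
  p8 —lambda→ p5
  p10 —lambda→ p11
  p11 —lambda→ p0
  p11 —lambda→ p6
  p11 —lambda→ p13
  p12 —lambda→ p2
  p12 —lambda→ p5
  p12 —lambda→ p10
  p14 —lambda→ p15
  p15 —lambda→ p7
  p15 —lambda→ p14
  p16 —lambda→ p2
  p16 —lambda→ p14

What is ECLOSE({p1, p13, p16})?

Start with {p1, p13, p16}.
From p1 via lambda: add p0, p7.
From p16 via lambda: add p2, p14.
From p7 via lambda: add p6.
From p14 via lambda: add p15.
From p6 via lambda: add p8.
From p8 via lambda: add p5.
No new states can be added; the closed set is {p0, p1, p2, p5, p6, p7, p8, p13, p14, p15, p16}.

{p0, p1, p2, p5, p6, p7, p8, p13, p14, p15, p16}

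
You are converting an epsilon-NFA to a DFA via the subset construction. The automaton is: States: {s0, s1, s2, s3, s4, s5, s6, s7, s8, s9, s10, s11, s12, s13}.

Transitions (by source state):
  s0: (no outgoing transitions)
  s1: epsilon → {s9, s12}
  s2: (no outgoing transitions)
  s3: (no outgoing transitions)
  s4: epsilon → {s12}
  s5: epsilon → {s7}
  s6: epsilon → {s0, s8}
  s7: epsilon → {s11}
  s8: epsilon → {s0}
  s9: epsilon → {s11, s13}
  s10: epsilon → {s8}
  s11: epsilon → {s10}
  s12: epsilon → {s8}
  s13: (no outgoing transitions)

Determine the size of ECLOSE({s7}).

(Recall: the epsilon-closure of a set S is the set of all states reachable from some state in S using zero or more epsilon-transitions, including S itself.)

Start with {s7}.
From s7 via epsilon: add s11.
From s11 via epsilon: add s10.
From s10 via epsilon: add s8.
From s8 via epsilon: add s0.
epsilon-closure = {s0, s7, s8, s10, s11}, which has 5 states.

5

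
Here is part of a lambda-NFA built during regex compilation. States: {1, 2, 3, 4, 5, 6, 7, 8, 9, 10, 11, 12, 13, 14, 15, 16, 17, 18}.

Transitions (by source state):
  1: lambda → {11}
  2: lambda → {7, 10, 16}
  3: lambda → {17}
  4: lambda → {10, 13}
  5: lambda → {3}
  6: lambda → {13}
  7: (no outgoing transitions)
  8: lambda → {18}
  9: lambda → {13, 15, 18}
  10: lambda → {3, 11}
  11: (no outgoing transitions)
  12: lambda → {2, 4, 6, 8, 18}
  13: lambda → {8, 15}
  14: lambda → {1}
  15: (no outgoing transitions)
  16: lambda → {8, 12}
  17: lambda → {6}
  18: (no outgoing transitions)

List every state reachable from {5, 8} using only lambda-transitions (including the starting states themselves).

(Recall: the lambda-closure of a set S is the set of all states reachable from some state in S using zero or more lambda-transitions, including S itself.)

Start with {5, 8}.
From 5 via lambda: add 3.
From 8 via lambda: add 18.
From 3 via lambda: add 17.
From 17 via lambda: add 6.
From 6 via lambda: add 13.
From 13 via lambda: add 15.
No new states can be added; the closed set is {3, 5, 6, 8, 13, 15, 17, 18}.

{3, 5, 6, 8, 13, 15, 17, 18}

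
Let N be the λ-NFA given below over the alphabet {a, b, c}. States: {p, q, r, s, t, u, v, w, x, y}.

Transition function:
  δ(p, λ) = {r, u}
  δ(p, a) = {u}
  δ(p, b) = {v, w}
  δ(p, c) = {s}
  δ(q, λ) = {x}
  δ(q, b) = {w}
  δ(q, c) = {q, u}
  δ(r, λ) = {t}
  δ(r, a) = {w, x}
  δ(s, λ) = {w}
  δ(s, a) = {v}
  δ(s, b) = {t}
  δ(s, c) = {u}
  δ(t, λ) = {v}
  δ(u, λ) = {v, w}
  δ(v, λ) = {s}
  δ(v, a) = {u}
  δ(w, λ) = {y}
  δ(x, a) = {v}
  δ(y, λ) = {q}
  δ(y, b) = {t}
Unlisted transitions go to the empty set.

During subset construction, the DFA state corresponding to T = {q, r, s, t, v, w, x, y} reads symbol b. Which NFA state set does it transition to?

{q, s, t, v, w, x, y}

q on b → {w}.
s on b → {t}.
y on b → {t}.
No b-transition from r, t, v, w, x.
Union after reading b: {t, w}.
Now take the λ-closure:
From t via λ: add v.
From w via λ: add y.
From v via λ: add s.
From y via λ: add q.
From q via λ: add x.
No new states can be added; the closed set is {q, s, t, v, w, x, y}.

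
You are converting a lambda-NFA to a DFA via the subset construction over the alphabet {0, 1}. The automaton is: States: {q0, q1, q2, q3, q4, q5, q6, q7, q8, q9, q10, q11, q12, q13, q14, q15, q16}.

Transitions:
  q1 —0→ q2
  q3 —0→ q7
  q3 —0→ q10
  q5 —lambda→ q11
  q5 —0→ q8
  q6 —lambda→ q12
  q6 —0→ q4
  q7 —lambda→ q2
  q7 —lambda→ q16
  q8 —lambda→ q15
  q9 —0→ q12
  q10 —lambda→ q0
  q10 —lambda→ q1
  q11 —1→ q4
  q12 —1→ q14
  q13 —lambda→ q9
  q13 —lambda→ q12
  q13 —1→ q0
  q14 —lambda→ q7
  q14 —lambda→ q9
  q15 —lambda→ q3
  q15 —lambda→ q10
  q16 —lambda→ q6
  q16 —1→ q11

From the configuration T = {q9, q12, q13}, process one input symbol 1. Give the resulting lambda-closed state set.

q12 on 1 → {q14}.
q13 on 1 → {q0}.
No 1-transition from q9.
Union after reading 1: {q0, q14}.
Now take the lambda-closure:
From q14 via lambda: add q7, q9.
From q7 via lambda: add q2, q16.
From q16 via lambda: add q6.
From q6 via lambda: add q12.
No new states can be added; the closed set is {q0, q2, q6, q7, q9, q12, q14, q16}.

{q0, q2, q6, q7, q9, q12, q14, q16}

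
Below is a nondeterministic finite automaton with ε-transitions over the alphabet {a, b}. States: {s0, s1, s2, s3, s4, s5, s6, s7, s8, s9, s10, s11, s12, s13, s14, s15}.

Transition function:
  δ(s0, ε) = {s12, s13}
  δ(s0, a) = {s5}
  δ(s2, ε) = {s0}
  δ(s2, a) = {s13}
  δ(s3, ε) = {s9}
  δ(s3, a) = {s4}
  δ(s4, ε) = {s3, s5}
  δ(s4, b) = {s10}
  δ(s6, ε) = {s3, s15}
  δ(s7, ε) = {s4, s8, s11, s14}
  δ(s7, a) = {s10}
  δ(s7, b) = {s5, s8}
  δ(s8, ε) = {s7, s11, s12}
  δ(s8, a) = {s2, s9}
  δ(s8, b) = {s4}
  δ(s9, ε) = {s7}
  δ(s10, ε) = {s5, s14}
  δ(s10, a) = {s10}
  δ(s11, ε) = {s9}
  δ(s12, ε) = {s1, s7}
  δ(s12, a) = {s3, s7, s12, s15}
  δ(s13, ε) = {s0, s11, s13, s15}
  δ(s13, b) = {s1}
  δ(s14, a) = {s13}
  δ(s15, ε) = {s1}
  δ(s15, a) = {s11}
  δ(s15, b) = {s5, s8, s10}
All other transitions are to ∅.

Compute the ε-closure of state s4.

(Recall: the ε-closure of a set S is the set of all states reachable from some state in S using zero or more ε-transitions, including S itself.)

Start with {s4}.
From s4 via ε: add s3, s5.
From s3 via ε: add s9.
From s9 via ε: add s7.
From s7 via ε: add s8, s11, s14.
From s8 via ε: add s12.
From s12 via ε: add s1.
No new states can be added; the closed set is {s1, s3, s4, s5, s7, s8, s9, s11, s12, s14}.

{s1, s3, s4, s5, s7, s8, s9, s11, s12, s14}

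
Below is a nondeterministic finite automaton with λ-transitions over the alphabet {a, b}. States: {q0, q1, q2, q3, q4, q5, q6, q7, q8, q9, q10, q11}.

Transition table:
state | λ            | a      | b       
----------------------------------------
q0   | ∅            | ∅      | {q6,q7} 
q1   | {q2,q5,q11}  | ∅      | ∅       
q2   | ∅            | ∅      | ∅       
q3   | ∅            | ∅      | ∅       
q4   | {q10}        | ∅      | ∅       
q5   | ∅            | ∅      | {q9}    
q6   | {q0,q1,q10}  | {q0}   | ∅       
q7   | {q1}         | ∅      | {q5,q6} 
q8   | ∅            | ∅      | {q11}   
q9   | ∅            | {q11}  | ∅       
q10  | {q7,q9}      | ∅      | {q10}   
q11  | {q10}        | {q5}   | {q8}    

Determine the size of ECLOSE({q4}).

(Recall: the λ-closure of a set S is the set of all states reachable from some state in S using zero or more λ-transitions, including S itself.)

Start with {q4}.
From q4 via λ: add q10.
From q10 via λ: add q7, q9.
From q7 via λ: add q1.
From q1 via λ: add q2, q5, q11.
λ-closure = {q1, q2, q4, q5, q7, q9, q10, q11}, which has 8 states.

8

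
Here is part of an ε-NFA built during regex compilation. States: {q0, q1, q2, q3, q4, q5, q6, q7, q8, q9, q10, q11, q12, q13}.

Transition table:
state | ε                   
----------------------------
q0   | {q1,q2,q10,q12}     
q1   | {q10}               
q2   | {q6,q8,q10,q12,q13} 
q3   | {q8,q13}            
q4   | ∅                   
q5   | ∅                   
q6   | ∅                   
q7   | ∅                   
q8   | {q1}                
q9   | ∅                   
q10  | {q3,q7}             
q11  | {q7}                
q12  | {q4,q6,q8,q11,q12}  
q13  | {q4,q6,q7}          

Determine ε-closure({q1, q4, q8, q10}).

{q1, q3, q4, q6, q7, q8, q10, q13}

Start with {q1, q4, q8, q10}.
From q10 via ε: add q3, q7.
From q3 via ε: add q13.
From q13 via ε: add q6.
No new states can be added; the closed set is {q1, q3, q4, q6, q7, q8, q10, q13}.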